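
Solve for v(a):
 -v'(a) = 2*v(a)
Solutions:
 v(a) = C1*exp(-2*a)


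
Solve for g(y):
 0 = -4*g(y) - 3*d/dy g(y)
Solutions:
 g(y) = C1*exp(-4*y/3)


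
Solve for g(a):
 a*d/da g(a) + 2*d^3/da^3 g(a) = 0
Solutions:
 g(a) = C1 + Integral(C2*airyai(-2^(2/3)*a/2) + C3*airybi(-2^(2/3)*a/2), a)


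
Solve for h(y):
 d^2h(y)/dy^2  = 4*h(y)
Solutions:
 h(y) = C1*exp(-2*y) + C2*exp(2*y)


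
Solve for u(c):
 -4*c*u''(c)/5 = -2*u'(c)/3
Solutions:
 u(c) = C1 + C2*c^(11/6)


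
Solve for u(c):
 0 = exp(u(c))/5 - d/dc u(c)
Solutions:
 u(c) = log(-1/(C1 + c)) + log(5)


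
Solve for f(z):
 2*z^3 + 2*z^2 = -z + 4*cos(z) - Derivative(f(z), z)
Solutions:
 f(z) = C1 - z^4/2 - 2*z^3/3 - z^2/2 + 4*sin(z)


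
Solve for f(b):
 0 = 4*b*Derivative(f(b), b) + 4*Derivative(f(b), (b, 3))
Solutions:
 f(b) = C1 + Integral(C2*airyai(-b) + C3*airybi(-b), b)


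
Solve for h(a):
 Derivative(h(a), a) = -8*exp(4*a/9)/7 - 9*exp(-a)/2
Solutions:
 h(a) = C1 - 18*exp(4*a/9)/7 + 9*exp(-a)/2


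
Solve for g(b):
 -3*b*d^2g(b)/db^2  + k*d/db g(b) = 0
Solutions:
 g(b) = C1 + b^(re(k)/3 + 1)*(C2*sin(log(b)*Abs(im(k))/3) + C3*cos(log(b)*im(k)/3))


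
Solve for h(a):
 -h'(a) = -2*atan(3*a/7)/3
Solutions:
 h(a) = C1 + 2*a*atan(3*a/7)/3 - 7*log(9*a^2 + 49)/9


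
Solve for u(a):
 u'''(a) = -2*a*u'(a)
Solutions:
 u(a) = C1 + Integral(C2*airyai(-2^(1/3)*a) + C3*airybi(-2^(1/3)*a), a)


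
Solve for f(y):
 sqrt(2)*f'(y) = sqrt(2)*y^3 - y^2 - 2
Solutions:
 f(y) = C1 + y^4/4 - sqrt(2)*y^3/6 - sqrt(2)*y


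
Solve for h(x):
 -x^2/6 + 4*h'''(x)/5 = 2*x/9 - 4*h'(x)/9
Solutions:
 h(x) = C1 + C2*sin(sqrt(5)*x/3) + C3*cos(sqrt(5)*x/3) + x^3/8 + x^2/4 - 27*x/20


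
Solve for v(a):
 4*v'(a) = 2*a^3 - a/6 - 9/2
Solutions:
 v(a) = C1 + a^4/8 - a^2/48 - 9*a/8


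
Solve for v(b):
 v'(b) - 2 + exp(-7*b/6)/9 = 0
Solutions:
 v(b) = C1 + 2*b + 2*exp(-7*b/6)/21


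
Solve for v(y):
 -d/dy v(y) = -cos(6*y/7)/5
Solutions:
 v(y) = C1 + 7*sin(6*y/7)/30


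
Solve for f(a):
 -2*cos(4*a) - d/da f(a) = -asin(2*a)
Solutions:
 f(a) = C1 + a*asin(2*a) + sqrt(1 - 4*a^2)/2 - sin(4*a)/2


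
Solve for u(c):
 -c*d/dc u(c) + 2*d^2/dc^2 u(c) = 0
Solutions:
 u(c) = C1 + C2*erfi(c/2)


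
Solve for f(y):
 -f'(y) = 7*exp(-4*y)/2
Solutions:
 f(y) = C1 + 7*exp(-4*y)/8


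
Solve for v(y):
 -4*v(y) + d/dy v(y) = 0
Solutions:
 v(y) = C1*exp(4*y)


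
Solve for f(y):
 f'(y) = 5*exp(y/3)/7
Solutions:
 f(y) = C1 + 15*exp(y/3)/7


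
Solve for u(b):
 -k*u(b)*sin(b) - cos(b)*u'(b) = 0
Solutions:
 u(b) = C1*exp(k*log(cos(b)))


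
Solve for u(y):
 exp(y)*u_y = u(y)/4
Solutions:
 u(y) = C1*exp(-exp(-y)/4)


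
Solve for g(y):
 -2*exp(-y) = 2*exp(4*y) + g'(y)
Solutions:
 g(y) = C1 - exp(4*y)/2 + 2*exp(-y)


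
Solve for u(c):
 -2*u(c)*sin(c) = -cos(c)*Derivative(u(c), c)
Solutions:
 u(c) = C1/cos(c)^2


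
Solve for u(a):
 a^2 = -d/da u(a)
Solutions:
 u(a) = C1 - a^3/3


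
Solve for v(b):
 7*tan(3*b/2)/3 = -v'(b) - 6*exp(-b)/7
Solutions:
 v(b) = C1 - 7*log(tan(3*b/2)^2 + 1)/9 + 6*exp(-b)/7


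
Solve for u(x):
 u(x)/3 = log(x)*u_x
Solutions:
 u(x) = C1*exp(li(x)/3)


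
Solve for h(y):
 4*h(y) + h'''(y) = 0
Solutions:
 h(y) = C3*exp(-2^(2/3)*y) + (C1*sin(2^(2/3)*sqrt(3)*y/2) + C2*cos(2^(2/3)*sqrt(3)*y/2))*exp(2^(2/3)*y/2)


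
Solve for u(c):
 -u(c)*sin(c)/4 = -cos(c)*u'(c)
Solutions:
 u(c) = C1/cos(c)^(1/4)


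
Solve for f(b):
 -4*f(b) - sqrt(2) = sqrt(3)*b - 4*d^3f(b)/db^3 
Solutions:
 f(b) = C3*exp(b) - sqrt(3)*b/4 + (C1*sin(sqrt(3)*b/2) + C2*cos(sqrt(3)*b/2))*exp(-b/2) - sqrt(2)/4


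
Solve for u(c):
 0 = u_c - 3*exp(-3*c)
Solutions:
 u(c) = C1 - exp(-3*c)


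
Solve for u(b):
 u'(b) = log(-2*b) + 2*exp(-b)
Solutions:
 u(b) = C1 + b*log(-b) + b*(-1 + log(2)) - 2*exp(-b)


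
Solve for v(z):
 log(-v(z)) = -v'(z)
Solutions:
 -li(-v(z)) = C1 - z


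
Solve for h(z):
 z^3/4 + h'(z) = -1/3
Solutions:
 h(z) = C1 - z^4/16 - z/3


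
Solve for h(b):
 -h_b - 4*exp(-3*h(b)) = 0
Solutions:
 h(b) = log(C1 - 12*b)/3
 h(b) = log((-3^(1/3) - 3^(5/6)*I)*(C1 - 4*b)^(1/3)/2)
 h(b) = log((-3^(1/3) + 3^(5/6)*I)*(C1 - 4*b)^(1/3)/2)


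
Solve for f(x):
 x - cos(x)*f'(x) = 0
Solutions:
 f(x) = C1 + Integral(x/cos(x), x)


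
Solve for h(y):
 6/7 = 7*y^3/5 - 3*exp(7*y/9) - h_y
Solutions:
 h(y) = C1 + 7*y^4/20 - 6*y/7 - 27*exp(7*y/9)/7


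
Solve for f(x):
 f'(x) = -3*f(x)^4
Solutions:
 f(x) = (-3^(2/3) - 3*3^(1/6)*I)*(1/(C1 + 3*x))^(1/3)/6
 f(x) = (-3^(2/3) + 3*3^(1/6)*I)*(1/(C1 + 3*x))^(1/3)/6
 f(x) = (1/(C1 + 9*x))^(1/3)


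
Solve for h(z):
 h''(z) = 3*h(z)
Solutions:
 h(z) = C1*exp(-sqrt(3)*z) + C2*exp(sqrt(3)*z)


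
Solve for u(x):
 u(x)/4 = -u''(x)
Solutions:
 u(x) = C1*sin(x/2) + C2*cos(x/2)


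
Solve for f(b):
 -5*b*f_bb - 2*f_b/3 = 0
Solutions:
 f(b) = C1 + C2*b^(13/15)


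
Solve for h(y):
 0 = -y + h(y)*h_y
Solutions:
 h(y) = -sqrt(C1 + y^2)
 h(y) = sqrt(C1 + y^2)


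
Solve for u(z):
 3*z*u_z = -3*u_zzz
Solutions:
 u(z) = C1 + Integral(C2*airyai(-z) + C3*airybi(-z), z)


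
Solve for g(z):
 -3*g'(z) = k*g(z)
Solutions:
 g(z) = C1*exp(-k*z/3)


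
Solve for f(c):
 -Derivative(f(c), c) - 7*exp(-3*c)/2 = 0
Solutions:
 f(c) = C1 + 7*exp(-3*c)/6


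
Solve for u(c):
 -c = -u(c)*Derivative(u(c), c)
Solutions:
 u(c) = -sqrt(C1 + c^2)
 u(c) = sqrt(C1 + c^2)


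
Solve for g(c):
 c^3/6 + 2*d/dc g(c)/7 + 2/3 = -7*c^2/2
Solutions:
 g(c) = C1 - 7*c^4/48 - 49*c^3/12 - 7*c/3


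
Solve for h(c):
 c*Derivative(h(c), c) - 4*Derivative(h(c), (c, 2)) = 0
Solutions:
 h(c) = C1 + C2*erfi(sqrt(2)*c/4)


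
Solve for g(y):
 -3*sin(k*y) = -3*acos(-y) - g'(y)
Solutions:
 g(y) = C1 - 3*y*acos(-y) - 3*sqrt(1 - y^2) + 3*Piecewise((-cos(k*y)/k, Ne(k, 0)), (0, True))


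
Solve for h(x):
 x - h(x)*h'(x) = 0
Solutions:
 h(x) = -sqrt(C1 + x^2)
 h(x) = sqrt(C1 + x^2)


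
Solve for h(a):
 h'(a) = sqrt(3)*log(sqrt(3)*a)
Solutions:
 h(a) = C1 + sqrt(3)*a*log(a) - sqrt(3)*a + sqrt(3)*a*log(3)/2


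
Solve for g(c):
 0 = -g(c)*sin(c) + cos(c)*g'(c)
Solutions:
 g(c) = C1/cos(c)


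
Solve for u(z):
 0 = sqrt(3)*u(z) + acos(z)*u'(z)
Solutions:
 u(z) = C1*exp(-sqrt(3)*Integral(1/acos(z), z))


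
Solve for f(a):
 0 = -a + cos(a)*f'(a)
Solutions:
 f(a) = C1 + Integral(a/cos(a), a)


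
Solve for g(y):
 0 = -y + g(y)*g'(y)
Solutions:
 g(y) = -sqrt(C1 + y^2)
 g(y) = sqrt(C1 + y^2)


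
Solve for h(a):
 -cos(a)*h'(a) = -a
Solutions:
 h(a) = C1 + Integral(a/cos(a), a)


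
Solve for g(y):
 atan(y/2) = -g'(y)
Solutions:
 g(y) = C1 - y*atan(y/2) + log(y^2 + 4)


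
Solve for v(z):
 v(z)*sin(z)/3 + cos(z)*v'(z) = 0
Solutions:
 v(z) = C1*cos(z)^(1/3)


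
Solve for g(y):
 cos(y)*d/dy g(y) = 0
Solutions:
 g(y) = C1


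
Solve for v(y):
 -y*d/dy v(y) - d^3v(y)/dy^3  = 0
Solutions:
 v(y) = C1 + Integral(C2*airyai(-y) + C3*airybi(-y), y)


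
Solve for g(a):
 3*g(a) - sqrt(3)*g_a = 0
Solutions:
 g(a) = C1*exp(sqrt(3)*a)


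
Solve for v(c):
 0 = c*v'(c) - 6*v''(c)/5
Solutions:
 v(c) = C1 + C2*erfi(sqrt(15)*c/6)


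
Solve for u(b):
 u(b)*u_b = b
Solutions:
 u(b) = -sqrt(C1 + b^2)
 u(b) = sqrt(C1 + b^2)


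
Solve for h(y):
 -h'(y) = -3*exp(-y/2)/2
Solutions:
 h(y) = C1 - 3*exp(-y/2)


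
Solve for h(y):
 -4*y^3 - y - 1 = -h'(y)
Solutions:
 h(y) = C1 + y^4 + y^2/2 + y


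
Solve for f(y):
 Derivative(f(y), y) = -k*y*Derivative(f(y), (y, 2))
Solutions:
 f(y) = C1 + y^(((re(k) - 1)*re(k) + im(k)^2)/(re(k)^2 + im(k)^2))*(C2*sin(log(y)*Abs(im(k))/(re(k)^2 + im(k)^2)) + C3*cos(log(y)*im(k)/(re(k)^2 + im(k)^2)))


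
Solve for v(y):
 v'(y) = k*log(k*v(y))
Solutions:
 li(k*v(y))/k = C1 + k*y


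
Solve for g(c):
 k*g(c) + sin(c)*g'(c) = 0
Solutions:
 g(c) = C1*exp(k*(-log(cos(c) - 1) + log(cos(c) + 1))/2)


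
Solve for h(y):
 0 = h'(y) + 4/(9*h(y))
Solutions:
 h(y) = -sqrt(C1 - 8*y)/3
 h(y) = sqrt(C1 - 8*y)/3


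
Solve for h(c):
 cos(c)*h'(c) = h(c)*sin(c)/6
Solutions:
 h(c) = C1/cos(c)^(1/6)


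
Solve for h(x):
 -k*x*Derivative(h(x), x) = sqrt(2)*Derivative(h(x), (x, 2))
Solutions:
 h(x) = Piecewise((-2^(3/4)*sqrt(pi)*C1*erf(2^(1/4)*sqrt(k)*x/2)/(2*sqrt(k)) - C2, (k > 0) | (k < 0)), (-C1*x - C2, True))


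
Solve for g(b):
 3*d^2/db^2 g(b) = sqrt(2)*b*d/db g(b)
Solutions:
 g(b) = C1 + C2*erfi(2^(3/4)*sqrt(3)*b/6)


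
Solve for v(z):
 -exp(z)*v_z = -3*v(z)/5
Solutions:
 v(z) = C1*exp(-3*exp(-z)/5)


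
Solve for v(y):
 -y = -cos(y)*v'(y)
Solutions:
 v(y) = C1 + Integral(y/cos(y), y)


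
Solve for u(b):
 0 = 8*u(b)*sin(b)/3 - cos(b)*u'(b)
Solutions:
 u(b) = C1/cos(b)^(8/3)


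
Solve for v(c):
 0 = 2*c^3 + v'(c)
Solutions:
 v(c) = C1 - c^4/2


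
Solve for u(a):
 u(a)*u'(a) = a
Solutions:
 u(a) = -sqrt(C1 + a^2)
 u(a) = sqrt(C1 + a^2)


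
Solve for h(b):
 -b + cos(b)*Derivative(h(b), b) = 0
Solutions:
 h(b) = C1 + Integral(b/cos(b), b)


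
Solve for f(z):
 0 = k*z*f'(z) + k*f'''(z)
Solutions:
 f(z) = C1 + Integral(C2*airyai(-z) + C3*airybi(-z), z)


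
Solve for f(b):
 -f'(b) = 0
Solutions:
 f(b) = C1


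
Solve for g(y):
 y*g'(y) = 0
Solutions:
 g(y) = C1


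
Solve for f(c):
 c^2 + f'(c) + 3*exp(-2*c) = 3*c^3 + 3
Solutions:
 f(c) = C1 + 3*c^4/4 - c^3/3 + 3*c + 3*exp(-2*c)/2


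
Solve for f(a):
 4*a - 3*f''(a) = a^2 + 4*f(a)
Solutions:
 f(a) = C1*sin(2*sqrt(3)*a/3) + C2*cos(2*sqrt(3)*a/3) - a^2/4 + a + 3/8


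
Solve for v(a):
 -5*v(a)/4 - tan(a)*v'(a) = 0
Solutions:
 v(a) = C1/sin(a)^(5/4)


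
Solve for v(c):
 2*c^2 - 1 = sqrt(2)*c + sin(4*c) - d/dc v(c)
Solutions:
 v(c) = C1 - 2*c^3/3 + sqrt(2)*c^2/2 + c - cos(4*c)/4


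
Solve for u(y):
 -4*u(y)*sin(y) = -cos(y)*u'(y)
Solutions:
 u(y) = C1/cos(y)^4


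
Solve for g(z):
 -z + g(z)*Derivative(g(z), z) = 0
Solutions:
 g(z) = -sqrt(C1 + z^2)
 g(z) = sqrt(C1 + z^2)


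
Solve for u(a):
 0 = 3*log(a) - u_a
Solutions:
 u(a) = C1 + 3*a*log(a) - 3*a


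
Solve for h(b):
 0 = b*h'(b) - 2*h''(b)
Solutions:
 h(b) = C1 + C2*erfi(b/2)


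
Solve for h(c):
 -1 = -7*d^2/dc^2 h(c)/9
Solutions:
 h(c) = C1 + C2*c + 9*c^2/14


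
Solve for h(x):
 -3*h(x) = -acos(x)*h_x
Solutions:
 h(x) = C1*exp(3*Integral(1/acos(x), x))


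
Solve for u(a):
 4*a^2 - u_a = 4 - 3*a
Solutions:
 u(a) = C1 + 4*a^3/3 + 3*a^2/2 - 4*a


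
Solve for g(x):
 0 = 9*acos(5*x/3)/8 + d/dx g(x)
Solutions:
 g(x) = C1 - 9*x*acos(5*x/3)/8 + 9*sqrt(9 - 25*x^2)/40


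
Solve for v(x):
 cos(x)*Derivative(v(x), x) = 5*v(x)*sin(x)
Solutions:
 v(x) = C1/cos(x)^5


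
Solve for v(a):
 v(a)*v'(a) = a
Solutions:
 v(a) = -sqrt(C1 + a^2)
 v(a) = sqrt(C1 + a^2)


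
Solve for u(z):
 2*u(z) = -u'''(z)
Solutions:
 u(z) = C3*exp(-2^(1/3)*z) + (C1*sin(2^(1/3)*sqrt(3)*z/2) + C2*cos(2^(1/3)*sqrt(3)*z/2))*exp(2^(1/3)*z/2)


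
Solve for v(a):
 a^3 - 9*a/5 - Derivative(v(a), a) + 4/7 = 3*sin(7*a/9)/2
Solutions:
 v(a) = C1 + a^4/4 - 9*a^2/10 + 4*a/7 + 27*cos(7*a/9)/14


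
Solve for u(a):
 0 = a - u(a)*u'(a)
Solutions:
 u(a) = -sqrt(C1 + a^2)
 u(a) = sqrt(C1 + a^2)


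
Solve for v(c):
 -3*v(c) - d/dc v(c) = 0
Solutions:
 v(c) = C1*exp(-3*c)


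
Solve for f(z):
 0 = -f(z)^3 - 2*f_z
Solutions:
 f(z) = -sqrt(-1/(C1 - z))
 f(z) = sqrt(-1/(C1 - z))


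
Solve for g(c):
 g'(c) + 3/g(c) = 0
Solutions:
 g(c) = -sqrt(C1 - 6*c)
 g(c) = sqrt(C1 - 6*c)


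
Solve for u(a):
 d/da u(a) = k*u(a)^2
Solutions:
 u(a) = -1/(C1 + a*k)


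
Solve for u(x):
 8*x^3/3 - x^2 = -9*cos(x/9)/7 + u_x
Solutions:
 u(x) = C1 + 2*x^4/3 - x^3/3 + 81*sin(x/9)/7


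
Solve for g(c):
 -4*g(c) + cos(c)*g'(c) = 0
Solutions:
 g(c) = C1*(sin(c)^2 + 2*sin(c) + 1)/(sin(c)^2 - 2*sin(c) + 1)


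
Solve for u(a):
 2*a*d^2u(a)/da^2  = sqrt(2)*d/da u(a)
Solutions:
 u(a) = C1 + C2*a^(sqrt(2)/2 + 1)


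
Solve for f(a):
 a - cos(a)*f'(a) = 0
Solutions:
 f(a) = C1 + Integral(a/cos(a), a)


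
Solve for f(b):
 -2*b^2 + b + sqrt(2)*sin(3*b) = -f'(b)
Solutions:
 f(b) = C1 + 2*b^3/3 - b^2/2 + sqrt(2)*cos(3*b)/3


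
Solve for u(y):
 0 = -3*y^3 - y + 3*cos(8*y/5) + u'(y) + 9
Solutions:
 u(y) = C1 + 3*y^4/4 + y^2/2 - 9*y - 15*sin(8*y/5)/8


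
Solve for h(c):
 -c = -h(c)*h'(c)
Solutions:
 h(c) = -sqrt(C1 + c^2)
 h(c) = sqrt(C1 + c^2)


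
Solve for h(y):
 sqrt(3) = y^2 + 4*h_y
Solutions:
 h(y) = C1 - y^3/12 + sqrt(3)*y/4


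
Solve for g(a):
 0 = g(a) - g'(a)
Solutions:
 g(a) = C1*exp(a)


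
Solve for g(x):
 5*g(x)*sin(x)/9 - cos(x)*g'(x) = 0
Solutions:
 g(x) = C1/cos(x)^(5/9)


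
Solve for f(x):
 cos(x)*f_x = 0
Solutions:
 f(x) = C1


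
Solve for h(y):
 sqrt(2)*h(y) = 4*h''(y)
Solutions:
 h(y) = C1*exp(-2^(1/4)*y/2) + C2*exp(2^(1/4)*y/2)


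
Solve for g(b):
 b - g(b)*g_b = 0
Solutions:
 g(b) = -sqrt(C1 + b^2)
 g(b) = sqrt(C1 + b^2)


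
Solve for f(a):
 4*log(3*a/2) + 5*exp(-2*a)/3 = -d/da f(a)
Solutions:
 f(a) = C1 - 4*a*log(a) + 4*a*(-log(3) + log(2) + 1) + 5*exp(-2*a)/6


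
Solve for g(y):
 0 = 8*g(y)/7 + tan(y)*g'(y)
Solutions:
 g(y) = C1/sin(y)^(8/7)


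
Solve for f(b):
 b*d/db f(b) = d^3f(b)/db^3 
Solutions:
 f(b) = C1 + Integral(C2*airyai(b) + C3*airybi(b), b)


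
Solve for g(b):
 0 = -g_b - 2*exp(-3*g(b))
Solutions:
 g(b) = log(C1 - 6*b)/3
 g(b) = log((-3^(1/3) - 3^(5/6)*I)*(C1 - 2*b)^(1/3)/2)
 g(b) = log((-3^(1/3) + 3^(5/6)*I)*(C1 - 2*b)^(1/3)/2)


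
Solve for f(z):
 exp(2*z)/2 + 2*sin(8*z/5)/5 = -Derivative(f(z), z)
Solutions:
 f(z) = C1 - exp(2*z)/4 + cos(8*z/5)/4


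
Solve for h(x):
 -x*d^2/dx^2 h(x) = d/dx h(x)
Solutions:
 h(x) = C1 + C2*log(x)


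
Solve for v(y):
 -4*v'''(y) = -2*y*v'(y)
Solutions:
 v(y) = C1 + Integral(C2*airyai(2^(2/3)*y/2) + C3*airybi(2^(2/3)*y/2), y)


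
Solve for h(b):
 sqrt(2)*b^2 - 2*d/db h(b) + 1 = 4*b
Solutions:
 h(b) = C1 + sqrt(2)*b^3/6 - b^2 + b/2


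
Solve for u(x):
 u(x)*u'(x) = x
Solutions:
 u(x) = -sqrt(C1 + x^2)
 u(x) = sqrt(C1 + x^2)


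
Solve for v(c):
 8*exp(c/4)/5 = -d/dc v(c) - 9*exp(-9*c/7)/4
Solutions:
 v(c) = C1 - 32*exp(c/4)/5 + 7*exp(-9*c/7)/4


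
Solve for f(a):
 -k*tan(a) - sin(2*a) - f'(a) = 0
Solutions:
 f(a) = C1 + k*log(cos(a)) + cos(2*a)/2


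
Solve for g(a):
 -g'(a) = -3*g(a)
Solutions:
 g(a) = C1*exp(3*a)


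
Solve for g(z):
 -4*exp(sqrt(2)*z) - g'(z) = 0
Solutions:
 g(z) = C1 - 2*sqrt(2)*exp(sqrt(2)*z)


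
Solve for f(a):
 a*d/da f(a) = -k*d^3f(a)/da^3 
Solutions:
 f(a) = C1 + Integral(C2*airyai(a*(-1/k)^(1/3)) + C3*airybi(a*(-1/k)^(1/3)), a)


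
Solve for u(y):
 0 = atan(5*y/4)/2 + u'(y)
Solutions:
 u(y) = C1 - y*atan(5*y/4)/2 + log(25*y^2 + 16)/5


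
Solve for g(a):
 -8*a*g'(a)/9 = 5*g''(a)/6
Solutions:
 g(a) = C1 + C2*erf(2*sqrt(30)*a/15)


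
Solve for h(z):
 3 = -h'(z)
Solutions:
 h(z) = C1 - 3*z


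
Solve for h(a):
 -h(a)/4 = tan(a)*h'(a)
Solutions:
 h(a) = C1/sin(a)^(1/4)


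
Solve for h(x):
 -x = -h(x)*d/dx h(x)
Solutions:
 h(x) = -sqrt(C1 + x^2)
 h(x) = sqrt(C1 + x^2)


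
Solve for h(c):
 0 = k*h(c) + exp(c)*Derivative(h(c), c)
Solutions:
 h(c) = C1*exp(k*exp(-c))


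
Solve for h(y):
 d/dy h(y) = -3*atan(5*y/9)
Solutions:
 h(y) = C1 - 3*y*atan(5*y/9) + 27*log(25*y^2 + 81)/10


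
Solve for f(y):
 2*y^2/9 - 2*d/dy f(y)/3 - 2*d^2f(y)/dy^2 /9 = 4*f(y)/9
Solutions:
 f(y) = C1*exp(-2*y) + C2*exp(-y) + y^2/2 - 3*y/2 + 7/4


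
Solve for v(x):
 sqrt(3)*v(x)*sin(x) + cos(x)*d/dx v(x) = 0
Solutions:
 v(x) = C1*cos(x)^(sqrt(3))


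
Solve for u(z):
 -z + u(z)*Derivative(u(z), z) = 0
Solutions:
 u(z) = -sqrt(C1 + z^2)
 u(z) = sqrt(C1 + z^2)


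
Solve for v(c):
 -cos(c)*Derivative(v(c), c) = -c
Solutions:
 v(c) = C1 + Integral(c/cos(c), c)


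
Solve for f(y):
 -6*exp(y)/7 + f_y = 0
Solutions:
 f(y) = C1 + 6*exp(y)/7


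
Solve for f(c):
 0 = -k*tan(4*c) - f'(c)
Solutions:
 f(c) = C1 + k*log(cos(4*c))/4


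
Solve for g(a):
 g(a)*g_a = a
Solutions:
 g(a) = -sqrt(C1 + a^2)
 g(a) = sqrt(C1 + a^2)


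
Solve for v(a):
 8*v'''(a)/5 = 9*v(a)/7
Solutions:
 v(a) = C3*exp(45^(1/3)*7^(2/3)*a/14) + (C1*sin(3*3^(1/6)*5^(1/3)*7^(2/3)*a/28) + C2*cos(3*3^(1/6)*5^(1/3)*7^(2/3)*a/28))*exp(-45^(1/3)*7^(2/3)*a/28)


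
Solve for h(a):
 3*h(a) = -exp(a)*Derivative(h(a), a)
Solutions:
 h(a) = C1*exp(3*exp(-a))


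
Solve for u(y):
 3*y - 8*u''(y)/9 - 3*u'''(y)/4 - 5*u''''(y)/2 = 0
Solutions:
 u(y) = C1 + C2*y + 9*y^3/16 - 729*y^2/512 + (C3*sin(sqrt(1199)*y/60) + C4*cos(sqrt(1199)*y/60))*exp(-3*y/20)


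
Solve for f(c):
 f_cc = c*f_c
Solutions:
 f(c) = C1 + C2*erfi(sqrt(2)*c/2)


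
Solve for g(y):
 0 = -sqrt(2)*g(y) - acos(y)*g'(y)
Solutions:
 g(y) = C1*exp(-sqrt(2)*Integral(1/acos(y), y))


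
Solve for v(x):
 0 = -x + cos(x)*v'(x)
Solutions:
 v(x) = C1 + Integral(x/cos(x), x)


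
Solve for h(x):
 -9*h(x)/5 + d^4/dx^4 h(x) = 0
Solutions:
 h(x) = C1*exp(-sqrt(3)*5^(3/4)*x/5) + C2*exp(sqrt(3)*5^(3/4)*x/5) + C3*sin(sqrt(3)*5^(3/4)*x/5) + C4*cos(sqrt(3)*5^(3/4)*x/5)


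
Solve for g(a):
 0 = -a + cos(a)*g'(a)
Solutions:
 g(a) = C1 + Integral(a/cos(a), a)


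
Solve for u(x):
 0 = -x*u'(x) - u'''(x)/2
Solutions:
 u(x) = C1 + Integral(C2*airyai(-2^(1/3)*x) + C3*airybi(-2^(1/3)*x), x)


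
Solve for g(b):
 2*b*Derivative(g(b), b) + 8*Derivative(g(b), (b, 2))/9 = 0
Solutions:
 g(b) = C1 + C2*erf(3*sqrt(2)*b/4)


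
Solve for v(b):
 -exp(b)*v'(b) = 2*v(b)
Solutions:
 v(b) = C1*exp(2*exp(-b))


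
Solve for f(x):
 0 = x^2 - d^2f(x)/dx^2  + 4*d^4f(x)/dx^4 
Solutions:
 f(x) = C1 + C2*x + C3*exp(-x/2) + C4*exp(x/2) + x^4/12 + 4*x^2


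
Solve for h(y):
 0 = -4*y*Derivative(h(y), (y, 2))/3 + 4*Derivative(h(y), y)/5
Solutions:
 h(y) = C1 + C2*y^(8/5)


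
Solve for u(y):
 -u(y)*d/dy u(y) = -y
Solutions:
 u(y) = -sqrt(C1 + y^2)
 u(y) = sqrt(C1 + y^2)


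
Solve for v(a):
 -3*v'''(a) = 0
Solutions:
 v(a) = C1 + C2*a + C3*a^2


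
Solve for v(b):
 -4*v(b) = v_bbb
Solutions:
 v(b) = C3*exp(-2^(2/3)*b) + (C1*sin(2^(2/3)*sqrt(3)*b/2) + C2*cos(2^(2/3)*sqrt(3)*b/2))*exp(2^(2/3)*b/2)


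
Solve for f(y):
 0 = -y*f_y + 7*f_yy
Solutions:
 f(y) = C1 + C2*erfi(sqrt(14)*y/14)


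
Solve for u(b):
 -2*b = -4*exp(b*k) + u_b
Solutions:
 u(b) = C1 - b^2 + 4*exp(b*k)/k


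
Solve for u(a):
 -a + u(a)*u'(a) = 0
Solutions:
 u(a) = -sqrt(C1 + a^2)
 u(a) = sqrt(C1 + a^2)


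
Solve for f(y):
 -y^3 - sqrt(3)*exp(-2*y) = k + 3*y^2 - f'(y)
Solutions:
 f(y) = C1 + k*y + y^4/4 + y^3 - sqrt(3)*exp(-2*y)/2


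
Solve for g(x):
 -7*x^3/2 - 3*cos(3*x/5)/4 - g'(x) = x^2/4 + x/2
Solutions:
 g(x) = C1 - 7*x^4/8 - x^3/12 - x^2/4 - 5*sin(3*x/5)/4


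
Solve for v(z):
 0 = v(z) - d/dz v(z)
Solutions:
 v(z) = C1*exp(z)


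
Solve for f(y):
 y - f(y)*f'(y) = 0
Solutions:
 f(y) = -sqrt(C1 + y^2)
 f(y) = sqrt(C1 + y^2)


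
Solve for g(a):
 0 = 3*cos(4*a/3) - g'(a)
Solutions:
 g(a) = C1 + 9*sin(4*a/3)/4


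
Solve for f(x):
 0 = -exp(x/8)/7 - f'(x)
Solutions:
 f(x) = C1 - 8*exp(x/8)/7


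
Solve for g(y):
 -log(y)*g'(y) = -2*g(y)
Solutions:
 g(y) = C1*exp(2*li(y))


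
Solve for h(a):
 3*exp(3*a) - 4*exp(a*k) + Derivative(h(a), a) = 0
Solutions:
 h(a) = C1 - exp(3*a) + 4*exp(a*k)/k


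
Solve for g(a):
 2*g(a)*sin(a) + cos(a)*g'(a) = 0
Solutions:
 g(a) = C1*cos(a)^2


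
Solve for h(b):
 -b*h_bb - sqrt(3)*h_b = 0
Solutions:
 h(b) = C1 + C2*b^(1 - sqrt(3))


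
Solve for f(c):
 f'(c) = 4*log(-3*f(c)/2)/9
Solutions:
 -9*Integral(1/(log(-_y) - log(2) + log(3)), (_y, f(c)))/4 = C1 - c


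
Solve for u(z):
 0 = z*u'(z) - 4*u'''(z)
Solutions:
 u(z) = C1 + Integral(C2*airyai(2^(1/3)*z/2) + C3*airybi(2^(1/3)*z/2), z)


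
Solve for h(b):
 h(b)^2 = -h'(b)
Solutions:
 h(b) = 1/(C1 + b)


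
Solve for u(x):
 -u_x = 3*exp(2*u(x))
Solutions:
 u(x) = log(-sqrt(-1/(C1 - 3*x))) - log(2)/2
 u(x) = log(-1/(C1 - 3*x))/2 - log(2)/2


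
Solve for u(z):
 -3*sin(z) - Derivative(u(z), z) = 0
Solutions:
 u(z) = C1 + 3*cos(z)


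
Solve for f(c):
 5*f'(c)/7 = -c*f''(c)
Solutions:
 f(c) = C1 + C2*c^(2/7)


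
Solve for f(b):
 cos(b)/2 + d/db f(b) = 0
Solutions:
 f(b) = C1 - sin(b)/2


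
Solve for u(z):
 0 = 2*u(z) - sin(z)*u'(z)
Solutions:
 u(z) = C1*(cos(z) - 1)/(cos(z) + 1)


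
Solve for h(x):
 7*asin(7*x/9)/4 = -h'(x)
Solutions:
 h(x) = C1 - 7*x*asin(7*x/9)/4 - sqrt(81 - 49*x^2)/4


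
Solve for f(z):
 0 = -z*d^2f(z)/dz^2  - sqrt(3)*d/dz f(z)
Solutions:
 f(z) = C1 + C2*z^(1 - sqrt(3))


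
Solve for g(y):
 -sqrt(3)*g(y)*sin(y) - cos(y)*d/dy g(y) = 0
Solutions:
 g(y) = C1*cos(y)^(sqrt(3))


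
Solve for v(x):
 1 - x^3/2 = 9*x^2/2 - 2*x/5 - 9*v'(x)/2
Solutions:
 v(x) = C1 + x^4/36 + x^3/3 - 2*x^2/45 - 2*x/9


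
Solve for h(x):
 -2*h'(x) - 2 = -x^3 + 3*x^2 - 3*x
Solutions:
 h(x) = C1 + x^4/8 - x^3/2 + 3*x^2/4 - x


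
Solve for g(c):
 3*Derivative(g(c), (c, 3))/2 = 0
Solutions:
 g(c) = C1 + C2*c + C3*c^2


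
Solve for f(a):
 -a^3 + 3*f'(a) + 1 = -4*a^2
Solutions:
 f(a) = C1 + a^4/12 - 4*a^3/9 - a/3


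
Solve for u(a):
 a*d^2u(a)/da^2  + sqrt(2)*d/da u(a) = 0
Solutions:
 u(a) = C1 + C2*a^(1 - sqrt(2))


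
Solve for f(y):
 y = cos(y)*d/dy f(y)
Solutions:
 f(y) = C1 + Integral(y/cos(y), y)


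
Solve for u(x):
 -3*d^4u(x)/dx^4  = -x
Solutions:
 u(x) = C1 + C2*x + C3*x^2 + C4*x^3 + x^5/360


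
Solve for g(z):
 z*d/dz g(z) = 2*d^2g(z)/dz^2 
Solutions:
 g(z) = C1 + C2*erfi(z/2)


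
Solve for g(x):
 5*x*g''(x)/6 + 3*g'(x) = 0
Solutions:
 g(x) = C1 + C2/x^(13/5)


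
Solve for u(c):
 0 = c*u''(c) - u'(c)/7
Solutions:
 u(c) = C1 + C2*c^(8/7)


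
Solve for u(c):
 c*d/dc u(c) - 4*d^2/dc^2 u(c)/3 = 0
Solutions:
 u(c) = C1 + C2*erfi(sqrt(6)*c/4)


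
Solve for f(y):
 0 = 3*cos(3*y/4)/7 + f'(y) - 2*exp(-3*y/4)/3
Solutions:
 f(y) = C1 - 4*sin(3*y/4)/7 - 8*exp(-3*y/4)/9


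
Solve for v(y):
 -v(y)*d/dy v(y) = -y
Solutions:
 v(y) = -sqrt(C1 + y^2)
 v(y) = sqrt(C1 + y^2)


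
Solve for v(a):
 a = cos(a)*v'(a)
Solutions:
 v(a) = C1 + Integral(a/cos(a), a)


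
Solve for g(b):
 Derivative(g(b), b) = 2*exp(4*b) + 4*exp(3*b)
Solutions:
 g(b) = C1 + exp(4*b)/2 + 4*exp(3*b)/3


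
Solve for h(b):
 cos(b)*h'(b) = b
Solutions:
 h(b) = C1 + Integral(b/cos(b), b)


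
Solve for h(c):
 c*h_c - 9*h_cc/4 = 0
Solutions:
 h(c) = C1 + C2*erfi(sqrt(2)*c/3)


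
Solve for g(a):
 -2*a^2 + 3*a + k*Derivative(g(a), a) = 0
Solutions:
 g(a) = C1 + 2*a^3/(3*k) - 3*a^2/(2*k)


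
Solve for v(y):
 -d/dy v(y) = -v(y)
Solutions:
 v(y) = C1*exp(y)


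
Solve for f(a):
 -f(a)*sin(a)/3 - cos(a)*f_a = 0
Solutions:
 f(a) = C1*cos(a)^(1/3)


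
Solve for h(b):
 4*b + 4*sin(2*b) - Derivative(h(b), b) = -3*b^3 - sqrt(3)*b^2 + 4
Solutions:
 h(b) = C1 + 3*b^4/4 + sqrt(3)*b^3/3 + 2*b^2 - 4*b - 2*cos(2*b)


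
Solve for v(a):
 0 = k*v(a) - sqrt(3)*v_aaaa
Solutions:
 v(a) = C1*exp(-3^(7/8)*a*k^(1/4)/3) + C2*exp(3^(7/8)*a*k^(1/4)/3) + C3*exp(-3^(7/8)*I*a*k^(1/4)/3) + C4*exp(3^(7/8)*I*a*k^(1/4)/3)


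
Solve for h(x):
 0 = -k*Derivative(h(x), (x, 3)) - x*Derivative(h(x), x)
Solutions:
 h(x) = C1 + Integral(C2*airyai(x*(-1/k)^(1/3)) + C3*airybi(x*(-1/k)^(1/3)), x)


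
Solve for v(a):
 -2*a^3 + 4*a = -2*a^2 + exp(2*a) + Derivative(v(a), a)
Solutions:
 v(a) = C1 - a^4/2 + 2*a^3/3 + 2*a^2 - exp(2*a)/2


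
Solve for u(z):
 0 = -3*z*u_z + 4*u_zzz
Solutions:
 u(z) = C1 + Integral(C2*airyai(6^(1/3)*z/2) + C3*airybi(6^(1/3)*z/2), z)


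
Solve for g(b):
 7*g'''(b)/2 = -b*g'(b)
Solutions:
 g(b) = C1 + Integral(C2*airyai(-2^(1/3)*7^(2/3)*b/7) + C3*airybi(-2^(1/3)*7^(2/3)*b/7), b)


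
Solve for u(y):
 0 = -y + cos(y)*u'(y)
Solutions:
 u(y) = C1 + Integral(y/cos(y), y)


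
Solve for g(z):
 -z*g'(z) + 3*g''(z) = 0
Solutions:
 g(z) = C1 + C2*erfi(sqrt(6)*z/6)


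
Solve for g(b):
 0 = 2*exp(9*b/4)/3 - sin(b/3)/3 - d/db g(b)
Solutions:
 g(b) = C1 + 8*exp(9*b/4)/27 + cos(b/3)


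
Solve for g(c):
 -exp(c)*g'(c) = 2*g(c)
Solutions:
 g(c) = C1*exp(2*exp(-c))


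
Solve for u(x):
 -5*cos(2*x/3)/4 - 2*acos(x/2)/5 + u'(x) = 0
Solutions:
 u(x) = C1 + 2*x*acos(x/2)/5 - 2*sqrt(4 - x^2)/5 + 15*sin(2*x/3)/8


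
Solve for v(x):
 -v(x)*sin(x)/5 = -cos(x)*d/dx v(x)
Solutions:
 v(x) = C1/cos(x)^(1/5)


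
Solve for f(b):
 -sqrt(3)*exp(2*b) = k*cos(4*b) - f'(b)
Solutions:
 f(b) = C1 + k*sin(4*b)/4 + sqrt(3)*exp(2*b)/2


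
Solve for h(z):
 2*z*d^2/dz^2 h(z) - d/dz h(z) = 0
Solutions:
 h(z) = C1 + C2*z^(3/2)


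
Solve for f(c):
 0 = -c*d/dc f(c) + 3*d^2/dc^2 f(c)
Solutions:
 f(c) = C1 + C2*erfi(sqrt(6)*c/6)


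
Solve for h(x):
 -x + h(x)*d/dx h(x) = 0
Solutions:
 h(x) = -sqrt(C1 + x^2)
 h(x) = sqrt(C1 + x^2)


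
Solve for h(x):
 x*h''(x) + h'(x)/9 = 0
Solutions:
 h(x) = C1 + C2*x^(8/9)


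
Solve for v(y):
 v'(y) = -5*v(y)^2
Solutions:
 v(y) = 1/(C1 + 5*y)


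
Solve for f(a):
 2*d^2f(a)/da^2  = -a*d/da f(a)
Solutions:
 f(a) = C1 + C2*erf(a/2)


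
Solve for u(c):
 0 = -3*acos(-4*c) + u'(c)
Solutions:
 u(c) = C1 + 3*c*acos(-4*c) + 3*sqrt(1 - 16*c^2)/4


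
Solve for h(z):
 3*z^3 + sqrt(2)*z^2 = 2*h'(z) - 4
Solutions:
 h(z) = C1 + 3*z^4/8 + sqrt(2)*z^3/6 + 2*z


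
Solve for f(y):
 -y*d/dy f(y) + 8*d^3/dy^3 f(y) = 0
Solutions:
 f(y) = C1 + Integral(C2*airyai(y/2) + C3*airybi(y/2), y)


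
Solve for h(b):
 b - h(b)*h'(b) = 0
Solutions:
 h(b) = -sqrt(C1 + b^2)
 h(b) = sqrt(C1 + b^2)


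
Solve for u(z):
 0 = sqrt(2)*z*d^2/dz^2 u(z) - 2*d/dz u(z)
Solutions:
 u(z) = C1 + C2*z^(1 + sqrt(2))


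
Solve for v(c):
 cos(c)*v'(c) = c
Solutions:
 v(c) = C1 + Integral(c/cos(c), c)


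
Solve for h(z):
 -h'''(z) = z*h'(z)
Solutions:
 h(z) = C1 + Integral(C2*airyai(-z) + C3*airybi(-z), z)


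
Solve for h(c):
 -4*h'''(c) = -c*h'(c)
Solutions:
 h(c) = C1 + Integral(C2*airyai(2^(1/3)*c/2) + C3*airybi(2^(1/3)*c/2), c)


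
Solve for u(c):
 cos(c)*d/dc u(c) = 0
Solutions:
 u(c) = C1


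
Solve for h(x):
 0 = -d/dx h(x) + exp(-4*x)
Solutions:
 h(x) = C1 - exp(-4*x)/4


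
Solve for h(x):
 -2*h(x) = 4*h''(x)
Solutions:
 h(x) = C1*sin(sqrt(2)*x/2) + C2*cos(sqrt(2)*x/2)


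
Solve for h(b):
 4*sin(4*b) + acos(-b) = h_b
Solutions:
 h(b) = C1 + b*acos(-b) + sqrt(1 - b^2) - cos(4*b)


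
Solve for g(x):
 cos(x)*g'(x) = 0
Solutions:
 g(x) = C1


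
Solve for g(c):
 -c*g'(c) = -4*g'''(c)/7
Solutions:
 g(c) = C1 + Integral(C2*airyai(14^(1/3)*c/2) + C3*airybi(14^(1/3)*c/2), c)


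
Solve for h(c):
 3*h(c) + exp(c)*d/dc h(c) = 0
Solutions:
 h(c) = C1*exp(3*exp(-c))


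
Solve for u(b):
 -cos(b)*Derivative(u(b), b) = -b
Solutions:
 u(b) = C1 + Integral(b/cos(b), b)


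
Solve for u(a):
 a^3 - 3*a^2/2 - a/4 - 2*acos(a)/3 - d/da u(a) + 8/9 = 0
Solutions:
 u(a) = C1 + a^4/4 - a^3/2 - a^2/8 - 2*a*acos(a)/3 + 8*a/9 + 2*sqrt(1 - a^2)/3


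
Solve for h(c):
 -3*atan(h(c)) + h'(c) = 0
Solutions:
 Integral(1/atan(_y), (_y, h(c))) = C1 + 3*c


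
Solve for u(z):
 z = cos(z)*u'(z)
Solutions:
 u(z) = C1 + Integral(z/cos(z), z)


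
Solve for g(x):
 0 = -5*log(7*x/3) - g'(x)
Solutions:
 g(x) = C1 - 5*x*log(x) + x*log(243/16807) + 5*x


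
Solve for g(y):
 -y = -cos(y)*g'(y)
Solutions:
 g(y) = C1 + Integral(y/cos(y), y)


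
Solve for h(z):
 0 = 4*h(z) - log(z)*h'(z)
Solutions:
 h(z) = C1*exp(4*li(z))


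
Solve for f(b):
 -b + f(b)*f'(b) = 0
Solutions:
 f(b) = -sqrt(C1 + b^2)
 f(b) = sqrt(C1 + b^2)


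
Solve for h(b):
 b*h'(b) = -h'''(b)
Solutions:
 h(b) = C1 + Integral(C2*airyai(-b) + C3*airybi(-b), b)


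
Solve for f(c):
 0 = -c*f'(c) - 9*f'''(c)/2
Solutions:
 f(c) = C1 + Integral(C2*airyai(-6^(1/3)*c/3) + C3*airybi(-6^(1/3)*c/3), c)


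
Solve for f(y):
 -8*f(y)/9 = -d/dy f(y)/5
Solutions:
 f(y) = C1*exp(40*y/9)


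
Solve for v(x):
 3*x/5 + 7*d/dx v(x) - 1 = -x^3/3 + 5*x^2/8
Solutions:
 v(x) = C1 - x^4/84 + 5*x^3/168 - 3*x^2/70 + x/7


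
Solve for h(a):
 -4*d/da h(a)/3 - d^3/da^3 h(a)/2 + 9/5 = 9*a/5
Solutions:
 h(a) = C1 + C2*sin(2*sqrt(6)*a/3) + C3*cos(2*sqrt(6)*a/3) - 27*a^2/40 + 27*a/20


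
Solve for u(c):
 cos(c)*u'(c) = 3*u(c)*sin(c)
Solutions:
 u(c) = C1/cos(c)^3


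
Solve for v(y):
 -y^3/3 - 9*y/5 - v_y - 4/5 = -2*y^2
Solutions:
 v(y) = C1 - y^4/12 + 2*y^3/3 - 9*y^2/10 - 4*y/5


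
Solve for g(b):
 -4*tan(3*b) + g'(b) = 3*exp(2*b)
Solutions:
 g(b) = C1 + 3*exp(2*b)/2 - 4*log(cos(3*b))/3


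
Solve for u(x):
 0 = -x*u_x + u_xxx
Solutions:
 u(x) = C1 + Integral(C2*airyai(x) + C3*airybi(x), x)


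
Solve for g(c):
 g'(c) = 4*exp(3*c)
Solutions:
 g(c) = C1 + 4*exp(3*c)/3


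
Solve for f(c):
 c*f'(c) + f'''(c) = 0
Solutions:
 f(c) = C1 + Integral(C2*airyai(-c) + C3*airybi(-c), c)


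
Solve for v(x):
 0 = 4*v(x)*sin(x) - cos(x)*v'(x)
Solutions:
 v(x) = C1/cos(x)^4


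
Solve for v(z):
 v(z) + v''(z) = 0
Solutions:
 v(z) = C1*sin(z) + C2*cos(z)


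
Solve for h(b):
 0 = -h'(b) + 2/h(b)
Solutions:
 h(b) = -sqrt(C1 + 4*b)
 h(b) = sqrt(C1 + 4*b)


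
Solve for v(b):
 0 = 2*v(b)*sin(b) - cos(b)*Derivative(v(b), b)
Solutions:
 v(b) = C1/cos(b)^2


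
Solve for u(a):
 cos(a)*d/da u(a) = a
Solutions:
 u(a) = C1 + Integral(a/cos(a), a)


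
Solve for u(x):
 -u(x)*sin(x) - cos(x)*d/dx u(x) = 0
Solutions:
 u(x) = C1*cos(x)


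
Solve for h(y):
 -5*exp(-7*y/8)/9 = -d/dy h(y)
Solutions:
 h(y) = C1 - 40*exp(-7*y/8)/63


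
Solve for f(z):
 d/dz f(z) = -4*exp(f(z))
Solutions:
 f(z) = log(1/(C1 + 4*z))


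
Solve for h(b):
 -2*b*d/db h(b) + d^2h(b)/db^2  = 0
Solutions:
 h(b) = C1 + C2*erfi(b)


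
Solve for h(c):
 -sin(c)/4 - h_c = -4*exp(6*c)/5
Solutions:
 h(c) = C1 + 2*exp(6*c)/15 + cos(c)/4


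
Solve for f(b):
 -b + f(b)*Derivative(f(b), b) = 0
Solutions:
 f(b) = -sqrt(C1 + b^2)
 f(b) = sqrt(C1 + b^2)


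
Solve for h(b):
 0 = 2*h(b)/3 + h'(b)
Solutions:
 h(b) = C1*exp(-2*b/3)


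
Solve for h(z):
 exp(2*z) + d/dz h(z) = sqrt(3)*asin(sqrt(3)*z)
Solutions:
 h(z) = C1 + sqrt(3)*(z*asin(sqrt(3)*z) + sqrt(3)*sqrt(1 - 3*z^2)/3) - exp(2*z)/2


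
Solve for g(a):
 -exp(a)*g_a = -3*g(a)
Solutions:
 g(a) = C1*exp(-3*exp(-a))


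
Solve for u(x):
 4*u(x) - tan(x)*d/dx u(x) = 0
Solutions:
 u(x) = C1*sin(x)^4


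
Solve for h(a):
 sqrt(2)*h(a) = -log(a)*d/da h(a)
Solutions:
 h(a) = C1*exp(-sqrt(2)*li(a))


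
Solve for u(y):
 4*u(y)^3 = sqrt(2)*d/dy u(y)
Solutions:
 u(y) = -sqrt(2)*sqrt(-1/(C1 + 2*sqrt(2)*y))/2
 u(y) = sqrt(2)*sqrt(-1/(C1 + 2*sqrt(2)*y))/2


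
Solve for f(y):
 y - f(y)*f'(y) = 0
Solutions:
 f(y) = -sqrt(C1 + y^2)
 f(y) = sqrt(C1 + y^2)


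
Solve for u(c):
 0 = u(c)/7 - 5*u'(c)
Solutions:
 u(c) = C1*exp(c/35)


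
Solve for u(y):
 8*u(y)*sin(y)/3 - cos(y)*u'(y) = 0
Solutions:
 u(y) = C1/cos(y)^(8/3)


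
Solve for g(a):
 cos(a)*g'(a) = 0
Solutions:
 g(a) = C1


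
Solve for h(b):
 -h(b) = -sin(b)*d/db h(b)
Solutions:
 h(b) = C1*sqrt(cos(b) - 1)/sqrt(cos(b) + 1)


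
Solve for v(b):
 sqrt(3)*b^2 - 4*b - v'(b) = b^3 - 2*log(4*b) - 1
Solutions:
 v(b) = C1 - b^4/4 + sqrt(3)*b^3/3 - 2*b^2 + 2*b*log(b) - b + b*log(16)


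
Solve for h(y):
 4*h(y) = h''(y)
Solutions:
 h(y) = C1*exp(-2*y) + C2*exp(2*y)


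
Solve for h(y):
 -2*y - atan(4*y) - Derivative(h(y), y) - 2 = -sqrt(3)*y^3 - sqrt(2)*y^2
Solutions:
 h(y) = C1 + sqrt(3)*y^4/4 + sqrt(2)*y^3/3 - y^2 - y*atan(4*y) - 2*y + log(16*y^2 + 1)/8


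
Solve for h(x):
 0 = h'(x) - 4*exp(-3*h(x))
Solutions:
 h(x) = log(C1 + 12*x)/3
 h(x) = log((-3^(1/3) - 3^(5/6)*I)*(C1 + 4*x)^(1/3)/2)
 h(x) = log((-3^(1/3) + 3^(5/6)*I)*(C1 + 4*x)^(1/3)/2)


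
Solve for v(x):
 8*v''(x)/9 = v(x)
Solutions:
 v(x) = C1*exp(-3*sqrt(2)*x/4) + C2*exp(3*sqrt(2)*x/4)


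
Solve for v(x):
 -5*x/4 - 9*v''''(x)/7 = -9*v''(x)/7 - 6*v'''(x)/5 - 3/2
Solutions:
 v(x) = C1 + C2*x + C3*exp(x*(7 - sqrt(274))/15) + C4*exp(x*(7 + sqrt(274))/15) + 35*x^3/216 - 28*x^2/27


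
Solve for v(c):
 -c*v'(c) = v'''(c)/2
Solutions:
 v(c) = C1 + Integral(C2*airyai(-2^(1/3)*c) + C3*airybi(-2^(1/3)*c), c)


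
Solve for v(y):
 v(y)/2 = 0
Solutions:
 v(y) = 0


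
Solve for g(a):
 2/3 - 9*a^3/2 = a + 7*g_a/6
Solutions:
 g(a) = C1 - 27*a^4/28 - 3*a^2/7 + 4*a/7


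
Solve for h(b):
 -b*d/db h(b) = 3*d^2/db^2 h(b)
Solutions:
 h(b) = C1 + C2*erf(sqrt(6)*b/6)


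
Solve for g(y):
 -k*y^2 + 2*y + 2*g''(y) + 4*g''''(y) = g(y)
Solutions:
 g(y) = C1*exp(-y*sqrt(-1 + sqrt(5))/2) + C2*exp(y*sqrt(-1 + sqrt(5))/2) + C3*sin(y*sqrt(1 + sqrt(5))/2) + C4*cos(y*sqrt(1 + sqrt(5))/2) - k*y^2 - 4*k + 2*y


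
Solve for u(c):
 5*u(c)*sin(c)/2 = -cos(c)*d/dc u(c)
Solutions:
 u(c) = C1*cos(c)^(5/2)


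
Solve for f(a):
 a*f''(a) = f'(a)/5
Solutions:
 f(a) = C1 + C2*a^(6/5)


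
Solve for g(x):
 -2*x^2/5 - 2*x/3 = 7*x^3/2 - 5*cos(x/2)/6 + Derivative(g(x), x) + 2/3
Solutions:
 g(x) = C1 - 7*x^4/8 - 2*x^3/15 - x^2/3 - 2*x/3 + 5*sin(x/2)/3


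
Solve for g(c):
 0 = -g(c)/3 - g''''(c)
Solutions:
 g(c) = (C1*sin(sqrt(2)*3^(3/4)*c/6) + C2*cos(sqrt(2)*3^(3/4)*c/6))*exp(-sqrt(2)*3^(3/4)*c/6) + (C3*sin(sqrt(2)*3^(3/4)*c/6) + C4*cos(sqrt(2)*3^(3/4)*c/6))*exp(sqrt(2)*3^(3/4)*c/6)


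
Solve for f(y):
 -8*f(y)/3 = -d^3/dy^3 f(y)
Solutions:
 f(y) = C3*exp(2*3^(2/3)*y/3) + (C1*sin(3^(1/6)*y) + C2*cos(3^(1/6)*y))*exp(-3^(2/3)*y/3)


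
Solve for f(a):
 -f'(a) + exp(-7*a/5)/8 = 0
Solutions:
 f(a) = C1 - 5*exp(-7*a/5)/56


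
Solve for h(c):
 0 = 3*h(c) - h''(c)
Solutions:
 h(c) = C1*exp(-sqrt(3)*c) + C2*exp(sqrt(3)*c)


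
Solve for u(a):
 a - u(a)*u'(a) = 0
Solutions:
 u(a) = -sqrt(C1 + a^2)
 u(a) = sqrt(C1 + a^2)


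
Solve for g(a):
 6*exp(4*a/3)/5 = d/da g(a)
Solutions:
 g(a) = C1 + 9*exp(4*a/3)/10


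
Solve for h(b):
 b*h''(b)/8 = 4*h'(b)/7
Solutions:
 h(b) = C1 + C2*b^(39/7)


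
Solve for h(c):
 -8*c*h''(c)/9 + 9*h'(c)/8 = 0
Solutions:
 h(c) = C1 + C2*c^(145/64)


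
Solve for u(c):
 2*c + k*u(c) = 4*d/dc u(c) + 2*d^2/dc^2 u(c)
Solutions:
 u(c) = C1*exp(-c*(sqrt(2)*sqrt(k + 2)/2 + 1)) + C2*exp(c*(sqrt(2)*sqrt(k + 2)/2 - 1)) - 2*c/k - 8/k^2


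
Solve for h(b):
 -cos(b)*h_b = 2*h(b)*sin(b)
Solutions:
 h(b) = C1*cos(b)^2


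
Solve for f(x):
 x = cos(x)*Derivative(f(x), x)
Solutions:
 f(x) = C1 + Integral(x/cos(x), x)


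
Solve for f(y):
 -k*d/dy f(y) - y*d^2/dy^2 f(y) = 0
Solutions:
 f(y) = C1 + y^(1 - re(k))*(C2*sin(log(y)*Abs(im(k))) + C3*cos(log(y)*im(k)))


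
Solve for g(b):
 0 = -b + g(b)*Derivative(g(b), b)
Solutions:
 g(b) = -sqrt(C1 + b^2)
 g(b) = sqrt(C1 + b^2)


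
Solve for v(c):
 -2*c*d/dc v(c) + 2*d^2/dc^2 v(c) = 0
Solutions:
 v(c) = C1 + C2*erfi(sqrt(2)*c/2)


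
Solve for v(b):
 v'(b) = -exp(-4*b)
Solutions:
 v(b) = C1 + exp(-4*b)/4


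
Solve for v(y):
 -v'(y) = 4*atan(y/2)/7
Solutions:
 v(y) = C1 - 4*y*atan(y/2)/7 + 4*log(y^2 + 4)/7


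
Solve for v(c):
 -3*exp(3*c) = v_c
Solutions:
 v(c) = C1 - exp(3*c)


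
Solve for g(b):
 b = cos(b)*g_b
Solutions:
 g(b) = C1 + Integral(b/cos(b), b)


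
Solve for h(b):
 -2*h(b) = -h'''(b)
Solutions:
 h(b) = C3*exp(2^(1/3)*b) + (C1*sin(2^(1/3)*sqrt(3)*b/2) + C2*cos(2^(1/3)*sqrt(3)*b/2))*exp(-2^(1/3)*b/2)


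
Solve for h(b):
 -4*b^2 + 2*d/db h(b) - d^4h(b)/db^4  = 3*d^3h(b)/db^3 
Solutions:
 h(b) = C1 + 2*b^3/3 + 6*b + (C2 + C3*exp(-sqrt(3)*b) + C4*exp(sqrt(3)*b))*exp(-b)


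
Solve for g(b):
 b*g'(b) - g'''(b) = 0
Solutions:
 g(b) = C1 + Integral(C2*airyai(b) + C3*airybi(b), b)


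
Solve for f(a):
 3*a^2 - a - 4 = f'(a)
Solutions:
 f(a) = C1 + a^3 - a^2/2 - 4*a


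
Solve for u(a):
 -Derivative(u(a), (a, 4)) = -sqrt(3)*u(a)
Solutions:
 u(a) = C1*exp(-3^(1/8)*a) + C2*exp(3^(1/8)*a) + C3*sin(3^(1/8)*a) + C4*cos(3^(1/8)*a)


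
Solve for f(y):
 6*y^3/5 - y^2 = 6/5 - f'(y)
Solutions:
 f(y) = C1 - 3*y^4/10 + y^3/3 + 6*y/5


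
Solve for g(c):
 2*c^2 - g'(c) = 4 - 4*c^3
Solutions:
 g(c) = C1 + c^4 + 2*c^3/3 - 4*c


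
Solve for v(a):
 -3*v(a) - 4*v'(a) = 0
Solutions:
 v(a) = C1*exp(-3*a/4)


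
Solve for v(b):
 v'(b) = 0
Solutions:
 v(b) = C1


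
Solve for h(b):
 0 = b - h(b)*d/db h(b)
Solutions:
 h(b) = -sqrt(C1 + b^2)
 h(b) = sqrt(C1 + b^2)


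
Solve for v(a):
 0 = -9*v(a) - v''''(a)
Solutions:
 v(a) = (C1*sin(sqrt(6)*a/2) + C2*cos(sqrt(6)*a/2))*exp(-sqrt(6)*a/2) + (C3*sin(sqrt(6)*a/2) + C4*cos(sqrt(6)*a/2))*exp(sqrt(6)*a/2)


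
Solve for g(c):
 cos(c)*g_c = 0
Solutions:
 g(c) = C1


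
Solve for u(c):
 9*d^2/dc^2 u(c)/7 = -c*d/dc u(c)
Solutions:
 u(c) = C1 + C2*erf(sqrt(14)*c/6)


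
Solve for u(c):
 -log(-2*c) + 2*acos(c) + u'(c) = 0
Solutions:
 u(c) = C1 + c*log(-c) - 2*c*acos(c) - c + c*log(2) + 2*sqrt(1 - c^2)


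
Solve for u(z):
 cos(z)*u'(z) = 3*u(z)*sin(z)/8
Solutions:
 u(z) = C1/cos(z)^(3/8)


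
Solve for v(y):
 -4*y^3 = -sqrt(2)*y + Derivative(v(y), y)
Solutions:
 v(y) = C1 - y^4 + sqrt(2)*y^2/2


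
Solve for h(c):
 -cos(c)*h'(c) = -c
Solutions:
 h(c) = C1 + Integral(c/cos(c), c)


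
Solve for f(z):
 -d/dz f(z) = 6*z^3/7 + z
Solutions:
 f(z) = C1 - 3*z^4/14 - z^2/2


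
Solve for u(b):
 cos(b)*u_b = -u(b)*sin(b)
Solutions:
 u(b) = C1*cos(b)


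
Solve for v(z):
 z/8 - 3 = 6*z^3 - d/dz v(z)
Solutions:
 v(z) = C1 + 3*z^4/2 - z^2/16 + 3*z


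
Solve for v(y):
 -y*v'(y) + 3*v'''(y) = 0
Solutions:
 v(y) = C1 + Integral(C2*airyai(3^(2/3)*y/3) + C3*airybi(3^(2/3)*y/3), y)


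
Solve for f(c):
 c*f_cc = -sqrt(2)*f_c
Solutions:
 f(c) = C1 + C2*c^(1 - sqrt(2))


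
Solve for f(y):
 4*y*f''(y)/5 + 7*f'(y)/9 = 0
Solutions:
 f(y) = C1 + C2*y^(1/36)


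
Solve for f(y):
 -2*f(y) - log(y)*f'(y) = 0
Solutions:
 f(y) = C1*exp(-2*li(y))


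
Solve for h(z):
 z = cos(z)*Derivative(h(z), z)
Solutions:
 h(z) = C1 + Integral(z/cos(z), z)


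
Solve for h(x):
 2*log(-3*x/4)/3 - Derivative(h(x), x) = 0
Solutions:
 h(x) = C1 + 2*x*log(-x)/3 + 2*x*(-2*log(2) - 1 + log(3))/3


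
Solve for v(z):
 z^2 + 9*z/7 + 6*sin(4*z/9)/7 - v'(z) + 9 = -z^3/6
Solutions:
 v(z) = C1 + z^4/24 + z^3/3 + 9*z^2/14 + 9*z - 27*cos(4*z/9)/14


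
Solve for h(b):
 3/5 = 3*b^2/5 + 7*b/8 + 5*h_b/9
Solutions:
 h(b) = C1 - 9*b^3/25 - 63*b^2/80 + 27*b/25


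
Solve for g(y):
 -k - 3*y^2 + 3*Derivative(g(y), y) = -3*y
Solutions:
 g(y) = C1 + k*y/3 + y^3/3 - y^2/2


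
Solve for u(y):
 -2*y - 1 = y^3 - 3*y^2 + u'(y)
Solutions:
 u(y) = C1 - y^4/4 + y^3 - y^2 - y
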